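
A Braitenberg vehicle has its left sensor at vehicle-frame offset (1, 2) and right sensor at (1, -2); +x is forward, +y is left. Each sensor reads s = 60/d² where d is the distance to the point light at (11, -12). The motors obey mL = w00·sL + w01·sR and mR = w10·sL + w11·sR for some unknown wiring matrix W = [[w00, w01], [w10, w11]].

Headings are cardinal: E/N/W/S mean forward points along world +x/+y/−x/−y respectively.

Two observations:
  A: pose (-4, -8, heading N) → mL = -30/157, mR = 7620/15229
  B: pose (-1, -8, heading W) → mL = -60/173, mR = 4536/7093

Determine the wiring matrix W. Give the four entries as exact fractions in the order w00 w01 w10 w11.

obs A: pose=(-4,-8,N) → sL=30/157, sR=30/97, mL=-30/157, mR=7620/15229
obs B: pose=(-1,-8,W) → sL=60/173, sR=12/41, mL=-60/173, mR=4536/7093
sensor matrix S = [[30/157, 30/97], [60/173, 12/41]]; det S = -5545440/108019297
solve [mL_A; mL_B] = S·[w00; w01] and [mR_A; mR_B] = S·[w10; w11]:
  w00 = -1, w01 = 0, w10 = 1, w11 = 1

-1 0 1 1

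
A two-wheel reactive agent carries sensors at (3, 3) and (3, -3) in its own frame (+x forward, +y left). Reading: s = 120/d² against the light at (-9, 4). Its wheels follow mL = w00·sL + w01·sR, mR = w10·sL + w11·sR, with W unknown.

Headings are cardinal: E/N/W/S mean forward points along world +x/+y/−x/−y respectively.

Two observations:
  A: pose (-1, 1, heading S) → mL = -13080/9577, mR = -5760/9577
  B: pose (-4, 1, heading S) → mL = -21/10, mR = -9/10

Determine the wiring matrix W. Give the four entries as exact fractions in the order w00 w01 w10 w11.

obs A: pose=(-1,1,S) → sL=120/157, sR=120/61, mL=-13080/9577, mR=-5760/9577
obs B: pose=(-4,1,S) → sL=6/5, sR=3, mL=-21/10, mR=-9/10
sensor matrix S = [[120/157, 120/61], [6/5, 3]]; det S = -648/9577
solve [mL_A; mL_B] = S·[w00; w01] and [mR_A; mR_B] = S·[w10; w11]:
  w00 = -1/2, w01 = -1/2, w10 = 1/2, w11 = -1/2

-1/2 -1/2 1/2 -1/2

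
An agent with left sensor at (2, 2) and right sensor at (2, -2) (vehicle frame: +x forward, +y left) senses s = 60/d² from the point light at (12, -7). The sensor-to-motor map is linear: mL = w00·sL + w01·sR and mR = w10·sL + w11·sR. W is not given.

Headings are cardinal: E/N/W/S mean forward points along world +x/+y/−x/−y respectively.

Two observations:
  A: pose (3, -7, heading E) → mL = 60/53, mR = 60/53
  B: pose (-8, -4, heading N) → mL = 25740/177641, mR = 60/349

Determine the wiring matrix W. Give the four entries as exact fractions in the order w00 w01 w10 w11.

1/2 1/2 0 1

obs A: pose=(3,-7,E) → sL=60/53, sR=60/53, mL=60/53, mR=60/53
obs B: pose=(-8,-4,N) → sL=60/509, sR=60/349, mL=25740/177641, mR=60/349
sensor matrix S = [[60/53, 60/53], [60/509, 60/349]]; det S = 576000/9414973
solve [mL_A; mL_B] = S·[w00; w01] and [mR_A; mR_B] = S·[w10; w11]:
  w00 = 1/2, w01 = 1/2, w10 = 0, w11 = 1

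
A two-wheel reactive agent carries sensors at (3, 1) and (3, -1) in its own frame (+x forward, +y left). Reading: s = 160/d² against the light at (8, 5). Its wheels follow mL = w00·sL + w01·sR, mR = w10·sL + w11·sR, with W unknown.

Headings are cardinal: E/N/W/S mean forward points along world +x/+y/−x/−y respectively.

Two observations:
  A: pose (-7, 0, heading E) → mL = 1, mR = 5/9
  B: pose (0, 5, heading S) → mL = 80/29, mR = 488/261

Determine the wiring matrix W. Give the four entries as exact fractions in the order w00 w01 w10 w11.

1 0 1 -1/2

obs A: pose=(-7,0,E) → sL=1, sR=8/9, mL=1, mR=5/9
obs B: pose=(0,5,S) → sL=80/29, sR=16/9, mL=80/29, mR=488/261
sensor matrix S = [[1, 8/9], [80/29, 16/9]]; det S = -176/261
solve [mL_A; mL_B] = S·[w00; w01] and [mR_A; mR_B] = S·[w10; w11]:
  w00 = 1, w01 = 0, w10 = 1, w11 = -1/2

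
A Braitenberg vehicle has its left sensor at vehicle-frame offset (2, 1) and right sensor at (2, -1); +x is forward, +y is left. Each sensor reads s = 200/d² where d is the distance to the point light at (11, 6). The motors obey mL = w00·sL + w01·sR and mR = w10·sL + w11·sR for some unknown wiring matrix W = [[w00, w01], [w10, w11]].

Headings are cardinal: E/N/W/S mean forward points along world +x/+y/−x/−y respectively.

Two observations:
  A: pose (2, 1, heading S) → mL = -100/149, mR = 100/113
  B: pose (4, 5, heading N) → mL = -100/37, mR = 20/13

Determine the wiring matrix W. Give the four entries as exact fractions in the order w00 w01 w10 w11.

obs A: pose=(2,1,S) → sL=200/113, sR=200/149, mL=-100/149, mR=100/113
obs B: pose=(4,5,N) → sL=40/13, sR=200/37, mL=-100/37, mR=20/13
sensor matrix S = [[200/113, 200/149], [40/13, 200/37]]; det S = 44032000/8098597
solve [mL_A; mL_B] = S·[w00; w01] and [mR_A; mR_B] = S·[w10; w11]:
  w00 = 0, w01 = -1/2, w10 = 1/2, w11 = 0

0 -1/2 1/2 0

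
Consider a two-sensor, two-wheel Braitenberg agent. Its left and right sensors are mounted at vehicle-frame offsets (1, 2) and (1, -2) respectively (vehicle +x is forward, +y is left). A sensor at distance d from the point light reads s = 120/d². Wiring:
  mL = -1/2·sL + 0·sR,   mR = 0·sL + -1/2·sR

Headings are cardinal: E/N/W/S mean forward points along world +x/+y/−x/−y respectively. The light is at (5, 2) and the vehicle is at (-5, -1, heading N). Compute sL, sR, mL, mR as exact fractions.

left sensor world pos  = (-7, 0); dL² = 148
right sensor world pos = (-3, 0); dR² = 68
sL = 120/148 = 30/37
sR = 120/68 = 30/17
mL = -1/2·sL + 0·sR = -15/37
mR = 0·sL + -1/2·sR = -15/17

30/37 30/17 -15/37 -15/17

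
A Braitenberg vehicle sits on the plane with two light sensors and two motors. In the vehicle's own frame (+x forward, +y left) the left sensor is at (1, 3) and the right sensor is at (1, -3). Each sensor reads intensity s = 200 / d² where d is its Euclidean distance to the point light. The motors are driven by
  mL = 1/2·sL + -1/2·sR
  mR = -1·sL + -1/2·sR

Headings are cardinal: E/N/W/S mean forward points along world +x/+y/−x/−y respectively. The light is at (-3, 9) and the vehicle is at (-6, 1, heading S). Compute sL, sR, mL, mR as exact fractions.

200/81 200/117 400/1053 -3500/1053

left sensor world pos  = (-3, 0); dL² = 81
right sensor world pos = (-9, 0); dR² = 117
sL = 200/81 = 200/81
sR = 200/117 = 200/117
mL = 1/2·sL + -1/2·sR = 400/1053
mR = -1·sL + -1/2·sR = -3500/1053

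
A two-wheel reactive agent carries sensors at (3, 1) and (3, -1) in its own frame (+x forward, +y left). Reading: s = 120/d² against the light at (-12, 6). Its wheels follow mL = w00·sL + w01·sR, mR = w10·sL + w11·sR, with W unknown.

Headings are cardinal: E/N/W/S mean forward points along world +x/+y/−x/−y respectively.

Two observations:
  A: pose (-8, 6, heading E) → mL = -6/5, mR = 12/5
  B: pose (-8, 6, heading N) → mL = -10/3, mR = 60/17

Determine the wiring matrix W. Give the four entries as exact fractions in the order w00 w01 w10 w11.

obs A: pose=(-8,6,E) → sL=12/5, sR=12/5, mL=-6/5, mR=12/5
obs B: pose=(-8,6,N) → sL=20/3, sR=60/17, mL=-10/3, mR=60/17
sensor matrix S = [[12/5, 12/5], [20/3, 60/17]]; det S = -128/17
solve [mL_A; mL_B] = S·[w00; w01] and [mR_A; mR_B] = S·[w10; w11]:
  w00 = -1/2, w01 = 0, w10 = 0, w11 = 1

-1/2 0 0 1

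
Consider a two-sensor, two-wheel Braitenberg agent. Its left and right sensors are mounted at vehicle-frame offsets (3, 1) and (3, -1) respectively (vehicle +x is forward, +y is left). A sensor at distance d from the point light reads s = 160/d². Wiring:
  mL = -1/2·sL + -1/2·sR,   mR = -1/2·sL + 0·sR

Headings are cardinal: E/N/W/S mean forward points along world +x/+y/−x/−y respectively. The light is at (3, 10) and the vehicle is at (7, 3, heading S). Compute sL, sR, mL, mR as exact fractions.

left sensor world pos  = (8, 0); dL² = 125
right sensor world pos = (6, 0); dR² = 109
sL = 160/125 = 32/25
sR = 160/109 = 160/109
mL = -1/2·sL + -1/2·sR = -3744/2725
mR = -1/2·sL + 0·sR = -16/25

32/25 160/109 -3744/2725 -16/25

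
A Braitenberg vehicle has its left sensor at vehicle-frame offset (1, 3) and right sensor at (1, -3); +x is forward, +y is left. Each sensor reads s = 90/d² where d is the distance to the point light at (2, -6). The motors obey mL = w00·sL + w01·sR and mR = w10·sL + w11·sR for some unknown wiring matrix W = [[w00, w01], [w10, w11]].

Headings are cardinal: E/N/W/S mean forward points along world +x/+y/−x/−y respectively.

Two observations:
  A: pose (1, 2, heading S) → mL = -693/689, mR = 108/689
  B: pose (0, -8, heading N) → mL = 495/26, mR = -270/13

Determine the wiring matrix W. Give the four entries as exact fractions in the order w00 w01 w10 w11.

obs A: pose=(1,2,S) → sL=90/53, sR=18/13, mL=-693/689, mR=108/689
obs B: pose=(0,-8,N) → sL=45/13, sR=45, mL=495/26, mR=-270/13
sensor matrix S = [[90/53, 18/13], [45/13, 45]]; det S = 641520/8957
solve [mL_A; mL_B] = S·[w00; w01] and [mR_A; mR_B] = S·[w10; w11]:
  w00 = -1, w01 = 1/2, w10 = 1/2, w11 = -1/2

-1 1/2 1/2 -1/2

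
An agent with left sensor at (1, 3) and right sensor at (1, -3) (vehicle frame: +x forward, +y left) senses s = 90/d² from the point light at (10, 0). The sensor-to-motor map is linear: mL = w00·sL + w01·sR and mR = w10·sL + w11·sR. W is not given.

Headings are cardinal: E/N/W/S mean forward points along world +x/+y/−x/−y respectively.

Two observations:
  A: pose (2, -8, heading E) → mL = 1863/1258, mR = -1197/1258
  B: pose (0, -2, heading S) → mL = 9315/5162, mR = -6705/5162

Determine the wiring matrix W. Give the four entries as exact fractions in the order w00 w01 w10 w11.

1 1/2 -1 1/2

obs A: pose=(2,-8,E) → sL=45/37, sR=9/17, mL=1863/1258, mR=-1197/1258
obs B: pose=(0,-2,S) → sL=45/29, sR=45/89, mL=9315/5162, mR=-6705/5162
sensor matrix S = [[45/37, 9/17], [45/29, 45/89]]; det S = -335340/1623449
solve [mL_A; mL_B] = S·[w00; w01] and [mR_A; mR_B] = S·[w10; w11]:
  w00 = 1, w01 = 1/2, w10 = -1, w11 = 1/2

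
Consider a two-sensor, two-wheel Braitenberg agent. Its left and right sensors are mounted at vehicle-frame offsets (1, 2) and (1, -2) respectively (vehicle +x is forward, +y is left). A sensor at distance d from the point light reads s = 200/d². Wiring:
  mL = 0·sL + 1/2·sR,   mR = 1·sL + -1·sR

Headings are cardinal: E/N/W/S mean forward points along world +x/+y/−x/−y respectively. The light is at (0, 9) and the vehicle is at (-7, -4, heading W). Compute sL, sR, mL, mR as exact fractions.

left sensor world pos  = (-8, -6); dL² = 289
right sensor world pos = (-8, -2); dR² = 185
sL = 200/289 = 200/289
sR = 200/185 = 40/37
mL = 0·sL + 1/2·sR = 20/37
mR = 1·sL + -1·sR = -4160/10693

200/289 40/37 20/37 -4160/10693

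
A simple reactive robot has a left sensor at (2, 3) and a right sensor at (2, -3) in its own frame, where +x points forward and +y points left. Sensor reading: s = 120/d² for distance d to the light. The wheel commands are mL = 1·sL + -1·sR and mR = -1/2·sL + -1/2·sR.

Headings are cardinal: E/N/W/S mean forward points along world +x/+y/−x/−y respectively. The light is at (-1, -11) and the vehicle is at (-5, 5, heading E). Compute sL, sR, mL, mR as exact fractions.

left sensor world pos  = (-3, 8); dL² = 365
right sensor world pos = (-3, 2); dR² = 173
sL = 120/365 = 24/73
sR = 120/173 = 120/173
mL = 1·sL + -1·sR = -4608/12629
mR = -1/2·sL + -1/2·sR = -6456/12629

24/73 120/173 -4608/12629 -6456/12629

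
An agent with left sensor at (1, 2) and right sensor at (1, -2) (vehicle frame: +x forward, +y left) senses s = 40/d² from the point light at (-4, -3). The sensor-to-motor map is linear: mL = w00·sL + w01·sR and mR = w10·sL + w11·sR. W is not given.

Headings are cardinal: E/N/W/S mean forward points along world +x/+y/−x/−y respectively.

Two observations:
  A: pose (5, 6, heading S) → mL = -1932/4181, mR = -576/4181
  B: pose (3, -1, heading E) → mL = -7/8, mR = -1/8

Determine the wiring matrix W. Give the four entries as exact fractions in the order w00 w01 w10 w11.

obs A: pose=(5,6,S) → sL=8/37, sR=40/113, mL=-1932/4181, mR=-576/4181
obs B: pose=(3,-1,E) → sL=1/2, sR=5/8, mL=-7/8, mR=-1/8
sensor matrix S = [[8/37, 40/113], [1/2, 5/8]]; det S = -175/4181
solve [mL_A; mL_B] = S·[w00; w01] and [mR_A; mR_B] = S·[w10; w11]:
  w00 = -1/2, w01 = -1, w10 = 1, w11 = -1

-1/2 -1 1 -1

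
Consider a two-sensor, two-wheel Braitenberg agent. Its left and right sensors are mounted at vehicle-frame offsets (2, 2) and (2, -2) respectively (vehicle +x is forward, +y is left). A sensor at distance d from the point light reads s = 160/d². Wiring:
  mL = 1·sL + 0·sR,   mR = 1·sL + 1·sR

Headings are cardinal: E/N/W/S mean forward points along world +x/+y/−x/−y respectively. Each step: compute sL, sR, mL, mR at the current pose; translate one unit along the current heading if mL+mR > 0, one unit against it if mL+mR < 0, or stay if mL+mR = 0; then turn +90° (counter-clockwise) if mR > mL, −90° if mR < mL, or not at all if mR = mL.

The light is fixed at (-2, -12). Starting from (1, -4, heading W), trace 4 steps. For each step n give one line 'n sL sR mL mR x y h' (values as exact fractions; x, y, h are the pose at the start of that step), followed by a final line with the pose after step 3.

0 160/37 160/101 160/37 22080/3737 1 -4 W
1 40/13 40/9 40/13 880/117 0 -4 S
2 160/97 160/41 160/97 22080/3977 0 -5 E
3 80/41 80/53 80/41 7520/2173 1 -5 N
final 1 -4 W

n=0: pose=(1,-4,W); sL=160/37, sR=160/101; mL=160/37, mR=22080/3737; mL+mR=38240/3737 → advance +1; mR−mL=160/101 → turn +1·90°
n=1: pose=(0,-4,S); sL=40/13, sR=40/9; mL=40/13, mR=880/117; mL+mR=1240/117 → advance +1; mR−mL=40/9 → turn +1·90°
n=2: pose=(0,-5,E); sL=160/97, sR=160/41; mL=160/97, mR=22080/3977; mL+mR=28640/3977 → advance +1; mR−mL=160/41 → turn +1·90°
n=3: pose=(1,-5,N); sL=80/41, sR=80/53; mL=80/41, mR=7520/2173; mL+mR=11760/2173 → advance +1; mR−mL=80/53 → turn +1·90°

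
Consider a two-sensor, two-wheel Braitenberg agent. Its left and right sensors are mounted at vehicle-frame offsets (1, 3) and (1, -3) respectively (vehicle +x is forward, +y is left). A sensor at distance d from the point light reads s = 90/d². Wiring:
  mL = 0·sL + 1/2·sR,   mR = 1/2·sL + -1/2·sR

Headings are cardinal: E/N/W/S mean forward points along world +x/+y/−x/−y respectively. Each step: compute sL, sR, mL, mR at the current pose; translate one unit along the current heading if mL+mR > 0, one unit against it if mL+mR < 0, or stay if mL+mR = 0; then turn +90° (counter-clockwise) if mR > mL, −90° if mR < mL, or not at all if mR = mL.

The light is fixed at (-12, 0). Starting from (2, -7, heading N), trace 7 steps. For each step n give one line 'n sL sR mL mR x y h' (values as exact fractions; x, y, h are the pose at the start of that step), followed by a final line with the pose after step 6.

n=0: pose=(2,-7,N); sL=90/157, sR=18/65; mL=9/65, mR=1512/10205; mL+mR=45/157 → advance +1; mR−mL=99/10205 → turn +1·90°
n=1: pose=(2,-6,W); sL=9/25, sR=45/89; mL=45/178, mR=-162/2225; mL+mR=9/50 → advance +1; mR−mL=-1449/4450 → turn -1·90°
n=2: pose=(1,-6,N); sL=18/25, sR=90/281; mL=45/281, mR=1404/7025; mL+mR=9/25 → advance +1; mR−mL=279/7025 → turn +1·90°
n=3: pose=(1,-5,W); sL=45/104, sR=45/74; mL=45/148, mR=-675/7696; mL+mR=45/208 → advance +1; mR−mL=-3015/7696 → turn -1·90°
n=4: pose=(0,-5,N); sL=90/97, sR=90/241; mL=45/241, mR=6480/23377; mL+mR=45/97 → advance +1; mR−mL=2115/23377 → turn +1·90°
n=5: pose=(0,-4,W); sL=9/17, sR=45/61; mL=45/122, mR=-108/1037; mL+mR=9/34 → advance +1; mR−mL=-981/2074 → turn -1·90°
n=6: pose=(-1,-4,N); sL=90/73, sR=18/41; mL=9/41, mR=1188/2993; mL+mR=45/73 → advance +1; mR−mL=531/2993 → turn +1·90°

0 90/157 18/65 9/65 1512/10205 2 -7 N
1 9/25 45/89 45/178 -162/2225 2 -6 W
2 18/25 90/281 45/281 1404/7025 1 -6 N
3 45/104 45/74 45/148 -675/7696 1 -5 W
4 90/97 90/241 45/241 6480/23377 0 -5 N
5 9/17 45/61 45/122 -108/1037 0 -4 W
6 90/73 18/41 9/41 1188/2993 -1 -4 N
final -1 -3 W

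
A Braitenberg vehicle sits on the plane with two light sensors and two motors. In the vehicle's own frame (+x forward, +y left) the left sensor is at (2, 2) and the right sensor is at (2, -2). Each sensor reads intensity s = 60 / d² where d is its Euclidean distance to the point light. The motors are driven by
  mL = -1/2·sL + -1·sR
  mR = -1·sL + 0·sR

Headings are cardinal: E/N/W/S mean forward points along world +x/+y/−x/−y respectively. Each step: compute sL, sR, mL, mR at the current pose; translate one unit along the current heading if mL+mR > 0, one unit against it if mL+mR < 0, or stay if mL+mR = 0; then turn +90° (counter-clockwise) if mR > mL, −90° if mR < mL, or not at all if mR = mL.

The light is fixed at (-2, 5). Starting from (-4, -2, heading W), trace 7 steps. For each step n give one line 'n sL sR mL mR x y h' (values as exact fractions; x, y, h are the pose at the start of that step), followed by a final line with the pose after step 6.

0 60/97 60/41 -7050/3977 -60/97 -4 -2 W
1 30/41 2/3 -127/123 -30/41 -3 -2 S
2 60/17 12/13 -594/221 -60/17 -3 -1 E
3 15/16 3/4 -39/32 -15/16 -4 -1 S
4 20/3 60/49 -670/147 -20/3 -4 0 E
5 6/5 30/37 -261/185 -6/5 -5 0 S
6 12 60/37 -282/37 -12 -5 1 E
final -6 1 S

n=0: pose=(-4,-2,W); sL=60/97, sR=60/41; mL=-7050/3977, mR=-60/97; mL+mR=-9510/3977 → advance -1; mR−mL=4590/3977 → turn +1·90°
n=1: pose=(-3,-2,S); sL=30/41, sR=2/3; mL=-127/123, mR=-30/41; mL+mR=-217/123 → advance -1; mR−mL=37/123 → turn +1·90°
n=2: pose=(-3,-1,E); sL=60/17, sR=12/13; mL=-594/221, mR=-60/17; mL+mR=-1374/221 → advance -1; mR−mL=-186/221 → turn -1·90°
n=3: pose=(-4,-1,S); sL=15/16, sR=3/4; mL=-39/32, mR=-15/16; mL+mR=-69/32 → advance -1; mR−mL=9/32 → turn +1·90°
n=4: pose=(-4,0,E); sL=20/3, sR=60/49; mL=-670/147, mR=-20/3; mL+mR=-550/49 → advance -1; mR−mL=-310/147 → turn -1·90°
n=5: pose=(-5,0,S); sL=6/5, sR=30/37; mL=-261/185, mR=-6/5; mL+mR=-483/185 → advance -1; mR−mL=39/185 → turn +1·90°
n=6: pose=(-5,1,E); sL=12, sR=60/37; mL=-282/37, mR=-12; mL+mR=-726/37 → advance -1; mR−mL=-162/37 → turn -1·90°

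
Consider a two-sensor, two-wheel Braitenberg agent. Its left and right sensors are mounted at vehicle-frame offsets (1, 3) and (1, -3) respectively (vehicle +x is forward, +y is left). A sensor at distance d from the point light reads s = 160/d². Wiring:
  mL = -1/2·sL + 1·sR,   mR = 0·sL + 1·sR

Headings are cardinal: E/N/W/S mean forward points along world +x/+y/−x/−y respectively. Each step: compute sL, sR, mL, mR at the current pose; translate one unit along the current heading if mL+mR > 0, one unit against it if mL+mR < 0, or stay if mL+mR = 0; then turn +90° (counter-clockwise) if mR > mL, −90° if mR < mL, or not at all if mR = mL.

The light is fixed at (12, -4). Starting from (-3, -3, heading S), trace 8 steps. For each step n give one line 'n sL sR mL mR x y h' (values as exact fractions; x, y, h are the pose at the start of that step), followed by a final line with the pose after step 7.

0 10/9 40/81 -5/81 40/81 -3 -3 S
1 32/41 32/41 16/41 32/41 -3 -4 E
2 16/29 80/61 1832/1769 80/61 -2 -4 N
3 160/229 160/241 17360/55189 160/241 -2 -3 W
4 10/9 40/81 -5/81 40/81 -3 -3 S
5 32/41 32/41 16/41 32/41 -3 -4 E
6 16/29 80/61 1832/1769 80/61 -2 -4 N
7 160/229 160/241 17360/55189 160/241 -2 -3 W
final -3 -3 S

n=0: pose=(-3,-3,S); sL=10/9, sR=40/81; mL=-5/81, mR=40/81; mL+mR=35/81 → advance +1; mR−mL=5/9 → turn +1·90°
n=1: pose=(-3,-4,E); sL=32/41, sR=32/41; mL=16/41, mR=32/41; mL+mR=48/41 → advance +1; mR−mL=16/41 → turn +1·90°
n=2: pose=(-2,-4,N); sL=16/29, sR=80/61; mL=1832/1769, mR=80/61; mL+mR=4152/1769 → advance +1; mR−mL=8/29 → turn +1·90°
n=3: pose=(-2,-3,W); sL=160/229, sR=160/241; mL=17360/55189, mR=160/241; mL+mR=54000/55189 → advance +1; mR−mL=80/229 → turn +1·90°
n=4: pose=(-3,-3,S); sL=10/9, sR=40/81; mL=-5/81, mR=40/81; mL+mR=35/81 → advance +1; mR−mL=5/9 → turn +1·90°
n=5: pose=(-3,-4,E); sL=32/41, sR=32/41; mL=16/41, mR=32/41; mL+mR=48/41 → advance +1; mR−mL=16/41 → turn +1·90°
n=6: pose=(-2,-4,N); sL=16/29, sR=80/61; mL=1832/1769, mR=80/61; mL+mR=4152/1769 → advance +1; mR−mL=8/29 → turn +1·90°
n=7: pose=(-2,-3,W); sL=160/229, sR=160/241; mL=17360/55189, mR=160/241; mL+mR=54000/55189 → advance +1; mR−mL=80/229 → turn +1·90°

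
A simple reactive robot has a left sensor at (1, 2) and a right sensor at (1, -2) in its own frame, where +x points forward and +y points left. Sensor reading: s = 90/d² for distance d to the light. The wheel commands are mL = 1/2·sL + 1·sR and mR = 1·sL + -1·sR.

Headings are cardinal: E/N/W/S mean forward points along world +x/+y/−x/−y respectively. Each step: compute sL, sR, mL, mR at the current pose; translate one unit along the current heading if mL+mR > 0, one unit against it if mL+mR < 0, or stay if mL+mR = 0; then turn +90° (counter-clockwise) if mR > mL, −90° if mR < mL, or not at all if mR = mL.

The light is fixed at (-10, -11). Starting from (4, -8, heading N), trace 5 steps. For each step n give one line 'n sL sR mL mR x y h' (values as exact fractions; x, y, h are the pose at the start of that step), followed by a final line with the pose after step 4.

0 9/16 45/136 333/544 63/272 4 -8 N
1 10/29 90/229 3755/6641 -320/6641 4 -7 E
2 45/149 45/89 17415/26522 -2700/13261 5 -7 S
3 90/197 90/221 27675/43537 2160/43537 5 -8 W
4 9/16 45/136 333/544 63/272 4 -8 N
final 4 -7 E

n=0: pose=(4,-8,N); sL=9/16, sR=45/136; mL=333/544, mR=63/272; mL+mR=27/32 → advance +1; mR−mL=-207/544 → turn -1·90°
n=1: pose=(4,-7,E); sL=10/29, sR=90/229; mL=3755/6641, mR=-320/6641; mL+mR=15/29 → advance +1; mR−mL=-4075/6641 → turn -1·90°
n=2: pose=(5,-7,S); sL=45/149, sR=45/89; mL=17415/26522, mR=-2700/13261; mL+mR=135/298 → advance +1; mR−mL=-22815/26522 → turn -1·90°
n=3: pose=(5,-8,W); sL=90/197, sR=90/221; mL=27675/43537, mR=2160/43537; mL+mR=135/197 → advance +1; mR−mL=-25515/43537 → turn -1·90°
n=4: pose=(4,-8,N); sL=9/16, sR=45/136; mL=333/544, mR=63/272; mL+mR=27/32 → advance +1; mR−mL=-207/544 → turn -1·90°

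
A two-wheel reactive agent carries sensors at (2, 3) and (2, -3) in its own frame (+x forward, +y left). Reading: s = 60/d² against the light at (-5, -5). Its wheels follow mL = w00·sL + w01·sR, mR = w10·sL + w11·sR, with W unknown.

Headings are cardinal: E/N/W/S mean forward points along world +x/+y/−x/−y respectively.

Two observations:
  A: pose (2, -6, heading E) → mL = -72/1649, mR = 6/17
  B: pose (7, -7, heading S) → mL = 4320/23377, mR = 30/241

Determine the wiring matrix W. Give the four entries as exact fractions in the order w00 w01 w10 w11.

-1/2 1/2 1/2 0

obs A: pose=(2,-6,E) → sL=12/17, sR=60/97, mL=-72/1649, mR=6/17
obs B: pose=(7,-7,S) → sL=60/241, sR=60/97, mL=4320/23377, mR=30/241
sensor matrix S = [[12/17, 60/97], [60/241, 60/97]]; det S = 112320/397409
solve [mL_A; mL_B] = S·[w00; w01] and [mR_A; mR_B] = S·[w10; w11]:
  w00 = -1/2, w01 = 1/2, w10 = 1/2, w11 = 0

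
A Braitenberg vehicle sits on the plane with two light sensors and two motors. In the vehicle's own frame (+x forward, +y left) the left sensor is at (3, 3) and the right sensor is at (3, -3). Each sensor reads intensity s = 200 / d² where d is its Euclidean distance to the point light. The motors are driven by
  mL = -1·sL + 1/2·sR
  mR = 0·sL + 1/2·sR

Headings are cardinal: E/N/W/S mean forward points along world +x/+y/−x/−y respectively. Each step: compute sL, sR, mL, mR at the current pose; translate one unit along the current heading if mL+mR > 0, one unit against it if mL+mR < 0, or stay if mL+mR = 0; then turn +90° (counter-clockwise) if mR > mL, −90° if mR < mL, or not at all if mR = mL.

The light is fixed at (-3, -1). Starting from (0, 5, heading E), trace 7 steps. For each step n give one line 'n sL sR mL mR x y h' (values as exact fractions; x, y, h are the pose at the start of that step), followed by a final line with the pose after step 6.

0 200/117 40/9 20/39 20/9 0 5 E
1 100/41 20/13 -890/533 10/13 1 5 N
2 40 40/13 -500/13 20/13 1 4 W
3 50/17 25 325/34 25/2 2 4 S
4 200/113 40/13 -340/1469 20/13 2 3 E
5 100/29 20/13 -1010/377 10/13 3 3 N
6 200/9 40/9 -20 20/9 3 2 W
final 4 2 S

n=0: pose=(0,5,E); sL=200/117, sR=40/9; mL=20/39, mR=20/9; mL+mR=320/117 → advance +1; mR−mL=200/117 → turn +1·90°
n=1: pose=(1,5,N); sL=100/41, sR=20/13; mL=-890/533, mR=10/13; mL+mR=-480/533 → advance -1; mR−mL=100/41 → turn +1·90°
n=2: pose=(1,4,W); sL=40, sR=40/13; mL=-500/13, mR=20/13; mL+mR=-480/13 → advance -1; mR−mL=40 → turn +1·90°
n=3: pose=(2,4,S); sL=50/17, sR=25; mL=325/34, mR=25/2; mL+mR=375/17 → advance +1; mR−mL=50/17 → turn +1·90°
n=4: pose=(2,3,E); sL=200/113, sR=40/13; mL=-340/1469, mR=20/13; mL+mR=1920/1469 → advance +1; mR−mL=200/113 → turn +1·90°
n=5: pose=(3,3,N); sL=100/29, sR=20/13; mL=-1010/377, mR=10/13; mL+mR=-720/377 → advance -1; mR−mL=100/29 → turn +1·90°
n=6: pose=(3,2,W); sL=200/9, sR=40/9; mL=-20, mR=20/9; mL+mR=-160/9 → advance -1; mR−mL=200/9 → turn +1·90°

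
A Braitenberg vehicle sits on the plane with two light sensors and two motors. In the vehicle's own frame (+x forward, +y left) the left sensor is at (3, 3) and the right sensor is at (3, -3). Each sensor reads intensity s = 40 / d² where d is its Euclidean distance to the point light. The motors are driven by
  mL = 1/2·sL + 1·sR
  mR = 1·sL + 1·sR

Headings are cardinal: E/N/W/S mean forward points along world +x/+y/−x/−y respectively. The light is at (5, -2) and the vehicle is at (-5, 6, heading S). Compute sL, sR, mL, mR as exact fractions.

left sensor world pos  = (-2, 3); dL² = 74
right sensor world pos = (-8, 3); dR² = 194
sL = 40/74 = 20/37
sR = 40/194 = 20/97
mL = 1/2·sL + 1·sR = 1710/3589
mR = 1·sL + 1·sR = 2680/3589

20/37 20/97 1710/3589 2680/3589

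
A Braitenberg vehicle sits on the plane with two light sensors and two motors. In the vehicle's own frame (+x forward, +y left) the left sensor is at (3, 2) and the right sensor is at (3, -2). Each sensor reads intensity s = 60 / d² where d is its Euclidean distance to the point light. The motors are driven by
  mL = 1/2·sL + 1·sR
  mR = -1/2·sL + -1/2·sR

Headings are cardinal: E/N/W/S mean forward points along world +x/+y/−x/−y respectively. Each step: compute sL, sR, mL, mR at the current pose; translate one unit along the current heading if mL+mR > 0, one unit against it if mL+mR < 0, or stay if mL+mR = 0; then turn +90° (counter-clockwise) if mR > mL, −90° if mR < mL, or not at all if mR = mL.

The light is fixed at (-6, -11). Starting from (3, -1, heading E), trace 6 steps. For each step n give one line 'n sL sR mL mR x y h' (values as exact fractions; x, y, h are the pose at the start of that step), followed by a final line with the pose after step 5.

n=0: pose=(3,-1,E); sL=5/24, sR=15/52; mL=245/624, mR=-155/624; mL+mR=15/104 → advance +1; mR−mL=-25/39 → turn -1·90°
n=1: pose=(4,-1,S); sL=60/193, sR=60/113; mL=14970/21809, mR=-9180/21809; mL+mR=30/113 → advance +1; mR−mL=-24150/21809 → turn -1·90°
n=2: pose=(4,-2,W); sL=30/49, sR=6/17; mL=549/833, mR=-402/833; mL+mR=3/17 → advance +1; mR−mL=-951/833 → turn -1·90°
n=3: pose=(3,-2,N); sL=60/193, sR=12/53; mL=3906/10229, mR=-2748/10229; mL+mR=6/53 → advance +1; mR−mL=-6654/10229 → turn -1·90°
n=4: pose=(3,-1,E); sL=5/24, sR=15/52; mL=245/624, mR=-155/624; mL+mR=15/104 → advance +1; mR−mL=-25/39 → turn -1·90°
n=5: pose=(4,-1,S); sL=60/193, sR=60/113; mL=14970/21809, mR=-9180/21809; mL+mR=30/113 → advance +1; mR−mL=-24150/21809 → turn -1·90°

0 5/24 15/52 245/624 -155/624 3 -1 E
1 60/193 60/113 14970/21809 -9180/21809 4 -1 S
2 30/49 6/17 549/833 -402/833 4 -2 W
3 60/193 12/53 3906/10229 -2748/10229 3 -2 N
4 5/24 15/52 245/624 -155/624 3 -1 E
5 60/193 60/113 14970/21809 -9180/21809 4 -1 S
final 4 -2 W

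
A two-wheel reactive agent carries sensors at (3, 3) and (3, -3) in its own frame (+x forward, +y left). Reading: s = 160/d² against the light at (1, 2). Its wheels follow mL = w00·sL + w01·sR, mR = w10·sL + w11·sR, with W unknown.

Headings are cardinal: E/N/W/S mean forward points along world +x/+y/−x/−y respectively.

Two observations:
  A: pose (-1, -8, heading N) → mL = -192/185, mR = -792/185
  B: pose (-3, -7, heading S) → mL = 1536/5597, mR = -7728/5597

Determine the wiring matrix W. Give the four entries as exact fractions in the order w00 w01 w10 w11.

obs A: pose=(-1,-8,N) → sL=80/37, sR=16/5, mL=-192/185, mR=-792/185
obs B: pose=(-3,-7,S) → sL=32/29, sR=160/193, mL=1536/5597, mR=-7728/5597
sensor matrix S = [[80/37, 16/5], [32/29, 160/193]]; det S = -1800192/1035445
solve [mL_A; mL_B] = S·[w00; w01] and [mR_A; mR_B] = S·[w10; w11]:
  w00 = 1, w01 = -1, w10 = -1/2, w11 = -1

1 -1 -1/2 -1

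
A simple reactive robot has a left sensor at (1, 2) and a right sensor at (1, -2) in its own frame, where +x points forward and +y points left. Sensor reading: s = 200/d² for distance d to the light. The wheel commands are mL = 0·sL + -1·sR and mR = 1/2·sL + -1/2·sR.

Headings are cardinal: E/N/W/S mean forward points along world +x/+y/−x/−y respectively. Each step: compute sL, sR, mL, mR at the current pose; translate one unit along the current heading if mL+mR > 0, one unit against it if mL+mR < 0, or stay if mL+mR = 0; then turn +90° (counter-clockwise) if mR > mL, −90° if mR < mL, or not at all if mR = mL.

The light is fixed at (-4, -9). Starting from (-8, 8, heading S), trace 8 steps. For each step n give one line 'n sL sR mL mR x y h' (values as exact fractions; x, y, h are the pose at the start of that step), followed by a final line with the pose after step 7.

n=0: pose=(-8,8,S); sL=10/13, sR=50/73; mL=-50/73, mR=40/949; mL+mR=-610/949 → advance -1; mR−mL=690/949 → turn +1·90°
n=1: pose=(-8,9,E); sL=200/409, sR=40/53; mL=-40/53, mR=-2880/21677; mL+mR=-19240/21677 → advance -1; mR−mL=13480/21677 → turn +1·90°
n=2: pose=(-9,9,N); sL=20/41, sR=20/37; mL=-20/37, mR=-40/1517; mL+mR=-860/1517 → advance -1; mR−mL=780/1517 → turn +1·90°
n=3: pose=(-9,8,W); sL=200/261, sR=200/397; mL=-200/397, mR=13600/103617; mL+mR=-38600/103617 → advance -1; mR−mL=65800/103617 → turn +1·90°
n=4: pose=(-8,8,S); sL=10/13, sR=50/73; mL=-50/73, mR=40/949; mL+mR=-610/949 → advance -1; mR−mL=690/949 → turn +1·90°
n=5: pose=(-8,9,E); sL=200/409, sR=40/53; mL=-40/53, mR=-2880/21677; mL+mR=-19240/21677 → advance -1; mR−mL=13480/21677 → turn +1·90°
n=6: pose=(-9,9,N); sL=20/41, sR=20/37; mL=-20/37, mR=-40/1517; mL+mR=-860/1517 → advance -1; mR−mL=780/1517 → turn +1·90°
n=7: pose=(-9,8,W); sL=200/261, sR=200/397; mL=-200/397, mR=13600/103617; mL+mR=-38600/103617 → advance -1; mR−mL=65800/103617 → turn +1·90°

0 10/13 50/73 -50/73 40/949 -8 8 S
1 200/409 40/53 -40/53 -2880/21677 -8 9 E
2 20/41 20/37 -20/37 -40/1517 -9 9 N
3 200/261 200/397 -200/397 13600/103617 -9 8 W
4 10/13 50/73 -50/73 40/949 -8 8 S
5 200/409 40/53 -40/53 -2880/21677 -8 9 E
6 20/41 20/37 -20/37 -40/1517 -9 9 N
7 200/261 200/397 -200/397 13600/103617 -9 8 W
final -8 8 S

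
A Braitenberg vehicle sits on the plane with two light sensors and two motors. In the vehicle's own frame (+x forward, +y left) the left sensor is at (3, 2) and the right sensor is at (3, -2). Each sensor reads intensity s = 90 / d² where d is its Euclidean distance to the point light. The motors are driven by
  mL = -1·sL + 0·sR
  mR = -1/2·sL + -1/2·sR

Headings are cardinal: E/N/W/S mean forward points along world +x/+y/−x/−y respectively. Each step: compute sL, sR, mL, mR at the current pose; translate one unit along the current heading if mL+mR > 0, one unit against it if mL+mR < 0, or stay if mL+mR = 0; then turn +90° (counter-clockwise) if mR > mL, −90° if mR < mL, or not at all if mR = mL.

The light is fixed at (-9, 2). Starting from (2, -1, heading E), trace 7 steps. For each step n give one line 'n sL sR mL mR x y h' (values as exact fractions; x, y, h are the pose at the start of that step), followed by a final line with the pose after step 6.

n=0: pose=(2,-1,E); sL=90/197, sR=90/221; mL=-90/197, mR=-18810/43537; mL+mR=-38700/43537 → advance -1; mR−mL=1080/43537 → turn +1·90°
n=1: pose=(1,-1,N); sL=45/32, sR=5/8; mL=-45/32, mR=-65/64; mL+mR=-155/64 → advance -1; mR−mL=25/64 → turn +1·90°
n=2: pose=(1,-2,W); sL=18/17, sR=90/53; mL=-18/17, mR=-1242/901; mL+mR=-2196/901 → advance -1; mR−mL=-288/901 → turn -1·90°
n=3: pose=(2,-2,N); sL=45/41, sR=9/17; mL=-45/41, mR=-567/697; mL+mR=-1332/697 → advance -1; mR−mL=198/697 → turn +1·90°
n=4: pose=(2,-3,W); sL=90/113, sR=90/73; mL=-90/113, mR=-8370/8249; mL+mR=-14940/8249 → advance -1; mR−mL=-1800/8249 → turn -1·90°
n=5: pose=(3,-3,N); sL=45/52, sR=9/20; mL=-45/52, mR=-171/260; mL+mR=-99/65 → advance -1; mR−mL=27/130 → turn +1·90°
n=6: pose=(3,-4,W); sL=18/29, sR=90/97; mL=-18/29, mR=-2178/2813; mL+mR=-3924/2813 → advance -1; mR−mL=-432/2813 → turn -1·90°

0 90/197 90/221 -90/197 -18810/43537 2 -1 E
1 45/32 5/8 -45/32 -65/64 1 -1 N
2 18/17 90/53 -18/17 -1242/901 1 -2 W
3 45/41 9/17 -45/41 -567/697 2 -2 N
4 90/113 90/73 -90/113 -8370/8249 2 -3 W
5 45/52 9/20 -45/52 -171/260 3 -3 N
6 18/29 90/97 -18/29 -2178/2813 3 -4 W
final 4 -4 N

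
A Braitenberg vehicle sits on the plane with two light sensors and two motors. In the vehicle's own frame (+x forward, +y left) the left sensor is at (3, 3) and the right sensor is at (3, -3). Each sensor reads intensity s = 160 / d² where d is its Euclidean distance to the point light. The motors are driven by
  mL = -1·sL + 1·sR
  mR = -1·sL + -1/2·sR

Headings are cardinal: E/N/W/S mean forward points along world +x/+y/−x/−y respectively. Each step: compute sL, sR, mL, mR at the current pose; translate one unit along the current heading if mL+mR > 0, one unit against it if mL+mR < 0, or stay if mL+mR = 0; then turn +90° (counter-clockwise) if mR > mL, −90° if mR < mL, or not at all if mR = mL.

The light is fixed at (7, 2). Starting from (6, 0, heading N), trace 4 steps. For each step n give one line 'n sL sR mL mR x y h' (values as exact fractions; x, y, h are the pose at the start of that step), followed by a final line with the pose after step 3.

0 160/17 32 384/17 -432/17 6 0 N
1 40 4 -36 -42 6 -1 E
2 160/37 160/61 -3840/2257 -12720/2257 5 -1 S
3 16/5 80/13 192/65 -408/65 5 0 W
final 6 0 N

n=0: pose=(6,0,N); sL=160/17, sR=32; mL=384/17, mR=-432/17; mL+mR=-48/17 → advance -1; mR−mL=-48 → turn -1·90°
n=1: pose=(6,-1,E); sL=40, sR=4; mL=-36, mR=-42; mL+mR=-78 → advance -1; mR−mL=-6 → turn -1·90°
n=2: pose=(5,-1,S); sL=160/37, sR=160/61; mL=-3840/2257, mR=-12720/2257; mL+mR=-16560/2257 → advance -1; mR−mL=-240/61 → turn -1·90°
n=3: pose=(5,0,W); sL=16/5, sR=80/13; mL=192/65, mR=-408/65; mL+mR=-216/65 → advance -1; mR−mL=-120/13 → turn -1·90°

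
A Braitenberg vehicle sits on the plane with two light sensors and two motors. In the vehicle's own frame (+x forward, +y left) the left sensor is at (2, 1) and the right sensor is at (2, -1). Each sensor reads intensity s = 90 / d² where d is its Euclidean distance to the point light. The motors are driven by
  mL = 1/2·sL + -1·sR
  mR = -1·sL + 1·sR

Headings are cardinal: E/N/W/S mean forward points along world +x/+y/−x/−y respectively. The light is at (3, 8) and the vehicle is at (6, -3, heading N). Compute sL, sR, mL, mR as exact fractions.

18/17 90/97 -657/1649 -216/1649

left sensor world pos  = (5, -1); dL² = 85
right sensor world pos = (7, -1); dR² = 97
sL = 90/85 = 18/17
sR = 90/97 = 90/97
mL = 1/2·sL + -1·sR = -657/1649
mR = -1·sL + 1·sR = -216/1649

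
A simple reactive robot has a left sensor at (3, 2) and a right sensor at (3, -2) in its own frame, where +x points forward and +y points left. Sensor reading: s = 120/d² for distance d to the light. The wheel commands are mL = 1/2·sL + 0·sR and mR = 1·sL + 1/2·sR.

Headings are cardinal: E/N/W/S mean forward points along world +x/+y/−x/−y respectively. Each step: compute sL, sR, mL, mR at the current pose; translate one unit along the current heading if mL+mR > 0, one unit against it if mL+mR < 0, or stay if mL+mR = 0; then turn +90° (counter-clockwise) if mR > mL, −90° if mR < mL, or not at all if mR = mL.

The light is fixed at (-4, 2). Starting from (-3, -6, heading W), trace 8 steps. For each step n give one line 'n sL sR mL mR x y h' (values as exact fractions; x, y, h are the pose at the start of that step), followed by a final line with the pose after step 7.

0 15/13 3 15/26 69/26 -3 -6 W
1 24/25 24/25 12/25 36/25 -4 -6 S
2 60/29 12/13 30/29 954/377 -4 -7 E
3 120/37 8/3 60/37 508/111 -3 -7 N
4 15/13 3 15/26 69/26 -3 -6 W
5 24/25 24/25 12/25 36/25 -4 -6 S
6 60/29 12/13 30/29 954/377 -4 -7 E
7 120/37 8/3 60/37 508/111 -3 -7 N
final -3 -6 W

n=0: pose=(-3,-6,W); sL=15/13, sR=3; mL=15/26, mR=69/26; mL+mR=42/13 → advance +1; mR−mL=27/13 → turn +1·90°
n=1: pose=(-4,-6,S); sL=24/25, sR=24/25; mL=12/25, mR=36/25; mL+mR=48/25 → advance +1; mR−mL=24/25 → turn +1·90°
n=2: pose=(-4,-7,E); sL=60/29, sR=12/13; mL=30/29, mR=954/377; mL+mR=1344/377 → advance +1; mR−mL=564/377 → turn +1·90°
n=3: pose=(-3,-7,N); sL=120/37, sR=8/3; mL=60/37, mR=508/111; mL+mR=688/111 → advance +1; mR−mL=328/111 → turn +1·90°
n=4: pose=(-3,-6,W); sL=15/13, sR=3; mL=15/26, mR=69/26; mL+mR=42/13 → advance +1; mR−mL=27/13 → turn +1·90°
n=5: pose=(-4,-6,S); sL=24/25, sR=24/25; mL=12/25, mR=36/25; mL+mR=48/25 → advance +1; mR−mL=24/25 → turn +1·90°
n=6: pose=(-4,-7,E); sL=60/29, sR=12/13; mL=30/29, mR=954/377; mL+mR=1344/377 → advance +1; mR−mL=564/377 → turn +1·90°
n=7: pose=(-3,-7,N); sL=120/37, sR=8/3; mL=60/37, mR=508/111; mL+mR=688/111 → advance +1; mR−mL=328/111 → turn +1·90°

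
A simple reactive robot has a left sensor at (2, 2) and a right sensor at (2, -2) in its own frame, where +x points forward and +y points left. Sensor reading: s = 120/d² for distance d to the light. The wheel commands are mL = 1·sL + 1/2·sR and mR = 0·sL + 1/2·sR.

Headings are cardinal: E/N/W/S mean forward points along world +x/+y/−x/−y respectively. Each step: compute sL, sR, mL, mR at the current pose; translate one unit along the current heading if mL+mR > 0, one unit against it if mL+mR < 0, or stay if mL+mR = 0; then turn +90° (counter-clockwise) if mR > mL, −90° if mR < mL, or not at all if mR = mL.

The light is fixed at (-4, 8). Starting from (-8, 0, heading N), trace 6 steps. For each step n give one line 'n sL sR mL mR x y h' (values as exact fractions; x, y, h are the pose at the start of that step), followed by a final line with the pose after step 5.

n=0: pose=(-8,0,N); sL=5/3, sR=3; mL=19/6, mR=3/2; mL+mR=14/3 → advance +1; mR−mL=-5/3 → turn -1·90°
n=1: pose=(-8,1,E); sL=120/29, sR=24/17; mL=2388/493, mR=12/17; mL+mR=2736/493 → advance +1; mR−mL=-120/29 → turn -1·90°
n=2: pose=(-7,1,S); sL=60/41, sR=60/53; mL=4410/2173, mR=30/53; mL+mR=5640/2173 → advance +1; mR−mL=-60/41 → turn -1·90°
n=3: pose=(-7,0,W); sL=24/25, sR=120/61; mL=2964/1525, mR=60/61; mL+mR=4464/1525 → advance +1; mR−mL=-24/25 → turn -1·90°
n=4: pose=(-8,0,N); sL=5/3, sR=3; mL=19/6, mR=3/2; mL+mR=14/3 → advance +1; mR−mL=-5/3 → turn -1·90°
n=5: pose=(-8,1,E); sL=120/29, sR=24/17; mL=2388/493, mR=12/17; mL+mR=2736/493 → advance +1; mR−mL=-120/29 → turn -1·90°

0 5/3 3 19/6 3/2 -8 0 N
1 120/29 24/17 2388/493 12/17 -8 1 E
2 60/41 60/53 4410/2173 30/53 -7 1 S
3 24/25 120/61 2964/1525 60/61 -7 0 W
4 5/3 3 19/6 3/2 -8 0 N
5 120/29 24/17 2388/493 12/17 -8 1 E
final -7 1 S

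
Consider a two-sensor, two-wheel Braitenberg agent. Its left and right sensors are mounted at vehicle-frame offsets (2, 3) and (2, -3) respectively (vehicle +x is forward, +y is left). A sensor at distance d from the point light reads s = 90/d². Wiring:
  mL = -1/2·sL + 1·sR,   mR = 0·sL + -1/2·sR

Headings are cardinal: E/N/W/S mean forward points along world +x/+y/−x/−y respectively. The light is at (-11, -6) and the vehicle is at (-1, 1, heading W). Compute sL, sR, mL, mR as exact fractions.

left sensor world pos  = (-3, -2); dL² = 80
right sensor world pos = (-3, 4); dR² = 164
sL = 90/80 = 9/8
sR = 90/164 = 45/82
mL = -1/2·sL + 1·sR = -9/656
mR = 0·sL + -1/2·sR = -45/164

9/8 45/82 -9/656 -45/164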